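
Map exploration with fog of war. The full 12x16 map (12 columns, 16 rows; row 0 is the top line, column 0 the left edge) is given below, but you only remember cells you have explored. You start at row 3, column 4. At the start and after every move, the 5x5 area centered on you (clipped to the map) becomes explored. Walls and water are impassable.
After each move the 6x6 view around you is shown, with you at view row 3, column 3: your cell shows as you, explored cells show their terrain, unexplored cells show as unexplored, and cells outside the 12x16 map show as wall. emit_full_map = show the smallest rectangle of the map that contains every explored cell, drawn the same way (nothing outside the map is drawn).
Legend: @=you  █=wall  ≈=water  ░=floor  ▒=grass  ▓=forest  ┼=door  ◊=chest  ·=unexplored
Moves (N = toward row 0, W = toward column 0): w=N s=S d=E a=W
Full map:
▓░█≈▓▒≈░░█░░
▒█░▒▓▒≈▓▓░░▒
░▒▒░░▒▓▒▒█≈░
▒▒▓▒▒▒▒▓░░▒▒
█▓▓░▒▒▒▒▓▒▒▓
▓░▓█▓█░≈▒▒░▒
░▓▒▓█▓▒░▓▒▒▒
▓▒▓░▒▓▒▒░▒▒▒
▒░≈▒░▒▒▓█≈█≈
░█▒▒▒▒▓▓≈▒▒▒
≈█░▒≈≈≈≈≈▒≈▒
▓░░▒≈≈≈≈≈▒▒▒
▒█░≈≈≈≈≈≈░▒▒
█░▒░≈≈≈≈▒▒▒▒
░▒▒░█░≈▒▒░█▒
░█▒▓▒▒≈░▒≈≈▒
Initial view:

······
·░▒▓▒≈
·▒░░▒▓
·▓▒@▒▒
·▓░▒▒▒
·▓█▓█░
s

·░▒▓▒≈
·▒░░▒▓
·▓▒▒▒▒
·▓░@▒▒
·▓█▓█░
·▒▓█▓▒

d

░▒▓▒≈·
▒░░▒▓▒
▓▒▒▒▒▓
▓░▒@▒▒
▓█▓█░≈
▒▓█▓▒░

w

······
░▒▓▒≈▓
▒░░▒▓▒
▓▒▒@▒▓
▓░▒▒▒▒
▓█▓█░≈

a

······
·░▒▓▒≈
·▒░░▒▓
·▓▒@▒▒
·▓░▒▒▒
·▓█▓█░

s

·░▒▓▒≈
·▒░░▒▓
·▓▒▒▒▒
·▓░@▒▒
·▓█▓█░
·▒▓█▓▒

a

··░▒▓▒
·▒▒░░▒
·▒▓▒▒▒
·▓▓@▒▒
·░▓█▓█
·▓▒▓█▓

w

······
·█░▒▓▒
·▒▒░░▒
·▒▓@▒▒
·▓▓░▒▒
·░▓█▓█

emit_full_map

█░▒▓▒≈▓
▒▒░░▒▓▒
▒▓@▒▒▒▓
▓▓░▒▒▒▒
░▓█▓█░≈
▓▒▓█▓▒░

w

██████
·░█≈▓▒
·█░▒▓▒
·▒▒@░▒
·▒▓▒▒▒
·▓▓░▒▒

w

██████
██████
·░█≈▓▒
·█░@▓▒
·▒▒░░▒
·▒▓▒▒▒

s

██████
·░█≈▓▒
·█░▒▓▒
·▒▒@░▒
·▒▓▒▒▒
·▓▓░▒▒

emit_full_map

░█≈▓▒··
█░▒▓▒≈▓
▒▒@░▒▓▒
▒▓▒▒▒▒▓
▓▓░▒▒▒▒
░▓█▓█░≈
▓▒▓█▓▒░


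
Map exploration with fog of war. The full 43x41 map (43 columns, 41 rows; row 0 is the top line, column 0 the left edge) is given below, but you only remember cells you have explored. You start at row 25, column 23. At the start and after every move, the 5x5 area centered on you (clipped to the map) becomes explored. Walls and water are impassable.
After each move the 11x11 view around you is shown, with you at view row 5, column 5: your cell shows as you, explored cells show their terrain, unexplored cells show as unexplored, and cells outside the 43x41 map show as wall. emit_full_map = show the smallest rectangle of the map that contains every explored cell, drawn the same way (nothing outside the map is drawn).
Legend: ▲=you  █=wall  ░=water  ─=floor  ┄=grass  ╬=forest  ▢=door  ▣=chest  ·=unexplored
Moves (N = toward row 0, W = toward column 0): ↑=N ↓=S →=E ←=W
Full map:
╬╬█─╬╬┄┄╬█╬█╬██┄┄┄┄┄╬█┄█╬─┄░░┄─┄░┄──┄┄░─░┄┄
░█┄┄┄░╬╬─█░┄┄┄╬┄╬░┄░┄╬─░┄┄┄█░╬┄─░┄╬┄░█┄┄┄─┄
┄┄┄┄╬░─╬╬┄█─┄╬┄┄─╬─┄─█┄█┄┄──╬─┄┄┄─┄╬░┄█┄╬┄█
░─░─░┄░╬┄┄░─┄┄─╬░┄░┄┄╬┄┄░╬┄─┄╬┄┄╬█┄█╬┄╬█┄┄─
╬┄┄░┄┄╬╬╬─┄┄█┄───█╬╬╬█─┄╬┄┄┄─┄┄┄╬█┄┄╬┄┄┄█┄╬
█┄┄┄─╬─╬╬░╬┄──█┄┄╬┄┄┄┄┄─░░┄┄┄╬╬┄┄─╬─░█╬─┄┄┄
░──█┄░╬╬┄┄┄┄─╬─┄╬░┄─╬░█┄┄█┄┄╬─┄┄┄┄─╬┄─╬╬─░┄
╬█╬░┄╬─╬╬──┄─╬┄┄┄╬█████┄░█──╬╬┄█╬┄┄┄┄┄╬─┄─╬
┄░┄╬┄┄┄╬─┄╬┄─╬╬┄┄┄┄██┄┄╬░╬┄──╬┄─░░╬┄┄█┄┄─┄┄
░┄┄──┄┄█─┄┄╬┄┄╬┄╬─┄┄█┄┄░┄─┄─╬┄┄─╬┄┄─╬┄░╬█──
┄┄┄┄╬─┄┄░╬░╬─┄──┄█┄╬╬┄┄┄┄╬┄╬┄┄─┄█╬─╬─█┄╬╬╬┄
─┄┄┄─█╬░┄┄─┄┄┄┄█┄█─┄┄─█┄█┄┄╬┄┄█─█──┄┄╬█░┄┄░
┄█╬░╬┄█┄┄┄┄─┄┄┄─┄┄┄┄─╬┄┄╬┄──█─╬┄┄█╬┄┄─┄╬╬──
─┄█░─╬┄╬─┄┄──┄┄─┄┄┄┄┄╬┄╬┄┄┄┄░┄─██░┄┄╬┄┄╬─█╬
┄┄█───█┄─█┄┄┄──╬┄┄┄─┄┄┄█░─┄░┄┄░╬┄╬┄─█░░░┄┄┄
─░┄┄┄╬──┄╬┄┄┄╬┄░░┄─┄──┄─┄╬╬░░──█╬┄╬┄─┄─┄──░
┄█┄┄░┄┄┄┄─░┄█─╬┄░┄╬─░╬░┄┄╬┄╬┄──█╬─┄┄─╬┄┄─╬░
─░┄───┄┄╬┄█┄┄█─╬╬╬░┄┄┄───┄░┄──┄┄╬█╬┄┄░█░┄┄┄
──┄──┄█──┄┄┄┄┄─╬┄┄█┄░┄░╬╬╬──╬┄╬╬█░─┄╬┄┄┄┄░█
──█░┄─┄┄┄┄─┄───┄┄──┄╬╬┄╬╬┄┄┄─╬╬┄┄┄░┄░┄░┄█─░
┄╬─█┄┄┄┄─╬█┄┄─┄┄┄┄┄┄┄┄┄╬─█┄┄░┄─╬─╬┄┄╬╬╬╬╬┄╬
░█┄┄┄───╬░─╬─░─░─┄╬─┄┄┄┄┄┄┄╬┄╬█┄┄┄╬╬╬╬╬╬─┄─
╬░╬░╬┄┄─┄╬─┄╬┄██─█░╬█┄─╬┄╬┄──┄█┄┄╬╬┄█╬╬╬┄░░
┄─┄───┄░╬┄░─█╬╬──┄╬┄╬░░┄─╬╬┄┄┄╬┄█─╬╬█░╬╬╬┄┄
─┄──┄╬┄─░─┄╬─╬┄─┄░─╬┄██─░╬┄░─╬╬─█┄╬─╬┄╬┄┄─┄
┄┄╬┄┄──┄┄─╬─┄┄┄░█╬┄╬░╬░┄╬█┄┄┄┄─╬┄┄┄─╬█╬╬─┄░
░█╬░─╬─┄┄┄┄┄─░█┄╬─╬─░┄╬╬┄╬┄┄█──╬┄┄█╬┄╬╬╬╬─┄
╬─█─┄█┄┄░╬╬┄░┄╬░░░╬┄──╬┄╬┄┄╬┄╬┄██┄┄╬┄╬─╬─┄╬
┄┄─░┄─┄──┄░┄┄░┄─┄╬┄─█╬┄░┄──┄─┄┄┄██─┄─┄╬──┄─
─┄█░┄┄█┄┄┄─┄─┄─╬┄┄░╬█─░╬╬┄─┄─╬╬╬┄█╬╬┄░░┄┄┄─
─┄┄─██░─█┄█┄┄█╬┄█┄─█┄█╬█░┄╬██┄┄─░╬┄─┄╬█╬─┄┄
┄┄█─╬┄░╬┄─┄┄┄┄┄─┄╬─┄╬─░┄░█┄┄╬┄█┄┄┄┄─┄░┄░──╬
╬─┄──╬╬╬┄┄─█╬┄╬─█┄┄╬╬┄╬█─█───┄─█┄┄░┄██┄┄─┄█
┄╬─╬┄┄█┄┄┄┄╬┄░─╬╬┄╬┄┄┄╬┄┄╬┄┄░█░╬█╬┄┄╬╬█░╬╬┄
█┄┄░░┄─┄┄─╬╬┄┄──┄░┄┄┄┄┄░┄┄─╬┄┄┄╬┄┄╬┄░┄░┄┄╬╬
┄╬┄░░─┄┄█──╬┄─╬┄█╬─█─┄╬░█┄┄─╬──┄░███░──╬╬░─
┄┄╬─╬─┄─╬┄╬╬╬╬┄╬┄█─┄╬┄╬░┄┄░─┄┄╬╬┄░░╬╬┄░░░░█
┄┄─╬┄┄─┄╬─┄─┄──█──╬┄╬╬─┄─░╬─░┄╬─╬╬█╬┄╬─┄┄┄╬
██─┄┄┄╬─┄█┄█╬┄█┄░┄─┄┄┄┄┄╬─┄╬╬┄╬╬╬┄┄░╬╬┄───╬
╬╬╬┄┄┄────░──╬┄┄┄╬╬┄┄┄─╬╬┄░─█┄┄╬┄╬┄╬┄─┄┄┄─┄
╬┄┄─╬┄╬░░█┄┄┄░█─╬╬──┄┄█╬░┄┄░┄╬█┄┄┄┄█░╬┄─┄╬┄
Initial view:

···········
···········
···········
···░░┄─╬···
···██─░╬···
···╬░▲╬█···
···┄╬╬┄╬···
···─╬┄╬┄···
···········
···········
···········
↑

···········
···········
···········
···┄─╬┄╬···
···░░┄─╬···
···██▲░╬···
···╬░┄╬█···
···┄╬╬┄╬···
···─╬┄╬┄···
···········
···········

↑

···········
···········
···········
···┄┄┄┄┄···
···┄─╬┄╬···
···░░▲─╬···
···██─░╬···
···╬░┄╬█···
···┄╬╬┄╬···
···─╬┄╬┄···
···········

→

···········
···········
···········
··┄┄┄┄┄┄···
··┄─╬┄╬┄···
··░░┄▲╬╬···
··██─░╬┄···
··╬░┄╬█┄···
··┄╬╬┄╬····
··─╬┄╬┄····
···········

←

···········
···········
···········
···┄┄┄┄┄┄··
···┄─╬┄╬┄··
···░░▲─╬╬··
···██─░╬┄··
···╬░┄╬█┄··
···┄╬╬┄╬···
···─╬┄╬┄···
···········

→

···········
···········
···········
··┄┄┄┄┄┄···
··┄─╬┄╬┄···
··░░┄▲╬╬···
··██─░╬┄···
··╬░┄╬█┄···
··┄╬╬┄╬····
··─╬┄╬┄····
···········

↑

···········
···········
···········
···┄╬─█┄···
··┄┄┄┄┄┄···
··┄─╬▲╬┄···
··░░┄─╬╬···
··██─░╬┄···
··╬░┄╬█┄···
··┄╬╬┄╬····
··─╬┄╬┄····

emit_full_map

·┄╬─█┄
┄┄┄┄┄┄
┄─╬▲╬┄
░░┄─╬╬
██─░╬┄
╬░┄╬█┄
┄╬╬┄╬·
─╬┄╬┄·

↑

···········
···········
···········
···┄╬╬┄┄···
···┄╬─█┄···
··┄┄┄▲┄┄···
··┄─╬┄╬┄···
··░░┄─╬╬···
··██─░╬┄···
··╬░┄╬█┄···
··┄╬╬┄╬····

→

···········
···········
···········
··┄╬╬┄┄┄···
··┄╬─█┄┄···
·┄┄┄┄▲┄╬···
·┄─╬┄╬┄─···
·░░┄─╬╬┄···
·██─░╬┄····
·╬░┄╬█┄····
·┄╬╬┄╬·····

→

···········
···········
···········
·┄╬╬┄┄┄─···
·┄╬─█┄┄░···
┄┄┄┄┄▲╬┄···
┄─╬┄╬┄──···
░░┄─╬╬┄┄···
██─░╬┄·····
╬░┄╬█┄·····
┄╬╬┄╬······

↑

···········
···········
···········
···╬╬──╬···
·┄╬╬┄┄┄─···
·┄╬─█▲┄░···
┄┄┄┄┄┄╬┄···
┄─╬┄╬┄──···
░░┄─╬╬┄┄···
██─░╬┄·····
╬░┄╬█┄·····

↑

···········
···········
···········
···─┄░┄─···
···╬╬──╬···
·┄╬╬┄▲┄─···
·┄╬─█┄┄░···
┄┄┄┄┄┄╬┄···
┄─╬┄╬┄──···
░░┄─╬╬┄┄···
██─░╬┄·····

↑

···········
···········
···········
···┄╬┄╬┄···
···─┄░┄─···
···╬╬▲─╬···
·┄╬╬┄┄┄─···
·┄╬─█┄┄░···
┄┄┄┄┄┄╬┄···
┄─╬┄╬┄──···
░░┄─╬╬┄┄···

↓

···········
···········
···┄╬┄╬┄···
···─┄░┄─···
···╬╬──╬···
·┄╬╬┄▲┄─···
·┄╬─█┄┄░···
┄┄┄┄┄┄╬┄···
┄─╬┄╬┄──···
░░┄─╬╬┄┄···
██─░╬┄·····

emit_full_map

···┄╬┄╬┄
···─┄░┄─
···╬╬──╬
·┄╬╬┄▲┄─
·┄╬─█┄┄░
┄┄┄┄┄┄╬┄
┄─╬┄╬┄──
░░┄─╬╬┄┄
██─░╬┄··
╬░┄╬█┄··
┄╬╬┄╬···
─╬┄╬┄···

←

···········
···········
····┄╬┄╬┄··
···──┄░┄─··
···╬╬╬──╬··
··┄╬╬▲┄┄─··
··┄╬─█┄┄░··
·┄┄┄┄┄┄╬┄··
·┄─╬┄╬┄──··
·░░┄─╬╬┄┄··
·██─░╬┄····

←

···········
···········
·····┄╬┄╬┄·
···───┄░┄─·
···░╬╬╬──╬·
···┄╬▲┄┄┄─·
···┄╬─█┄┄░·
··┄┄┄┄┄┄╬┄·
··┄─╬┄╬┄──·
··░░┄─╬╬┄┄·
··██─░╬┄···

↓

···········
·····┄╬┄╬┄·
···───┄░┄─·
···░╬╬╬──╬·
···┄╬╬┄┄┄─·
···┄╬▲█┄┄░·
··┄┄┄┄┄┄╬┄·
··┄─╬┄╬┄──·
··░░┄─╬╬┄┄·
··██─░╬┄···
··╬░┄╬█┄···

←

···········
······┄╬┄╬┄
····───┄░┄─
···┄░╬╬╬──╬
···╬┄╬╬┄┄┄─
···┄┄▲─█┄┄░
···┄┄┄┄┄┄╬┄
···┄─╬┄╬┄──
···░░┄─╬╬┄┄
···██─░╬┄··
···╬░┄╬█┄··

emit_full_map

···┄╬┄╬┄
·───┄░┄─
┄░╬╬╬──╬
╬┄╬╬┄┄┄─
┄┄▲─█┄┄░
┄┄┄┄┄┄╬┄
┄─╬┄╬┄──
░░┄─╬╬┄┄
██─░╬┄··
╬░┄╬█┄··
┄╬╬┄╬···
─╬┄╬┄···

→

···········
·····┄╬┄╬┄·
···───┄░┄─·
··┄░╬╬╬──╬·
··╬┄╬╬┄┄┄─·
··┄┄╬▲█┄┄░·
··┄┄┄┄┄┄╬┄·
··┄─╬┄╬┄──·
··░░┄─╬╬┄┄·
··██─░╬┄···
··╬░┄╬█┄···

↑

···········
···········
·····┄╬┄╬┄·
···───┄░┄─·
··┄░╬╬╬──╬·
··╬┄╬▲┄┄┄─·
··┄┄╬─█┄┄░·
··┄┄┄┄┄┄╬┄·
··┄─╬┄╬┄──·
··░░┄─╬╬┄┄·
··██─░╬┄···

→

···········
···········
····┄╬┄╬┄··
··───┄░┄─··
·┄░╬╬╬──╬··
·╬┄╬╬▲┄┄─··
·┄┄╬─█┄┄░··
·┄┄┄┄┄┄╬┄··
·┄─╬┄╬┄──··
·░░┄─╬╬┄┄··
·██─░╬┄····

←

···········
···········
·····┄╬┄╬┄·
···───┄░┄─·
··┄░╬╬╬──╬·
··╬┄╬▲┄┄┄─·
··┄┄╬─█┄┄░·
··┄┄┄┄┄┄╬┄·
··┄─╬┄╬┄──·
··░░┄─╬╬┄┄·
··██─░╬┄···

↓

···········
·····┄╬┄╬┄·
···───┄░┄─·
··┄░╬╬╬──╬·
··╬┄╬╬┄┄┄─·
··┄┄╬▲█┄┄░·
··┄┄┄┄┄┄╬┄·
··┄─╬┄╬┄──·
··░░┄─╬╬┄┄·
··██─░╬┄···
··╬░┄╬█┄···

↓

·····┄╬┄╬┄·
···───┄░┄─·
··┄░╬╬╬──╬·
··╬┄╬╬┄┄┄─·
··┄┄╬─█┄┄░·
··┄┄┄▲┄┄╬┄·
··┄─╬┄╬┄──·
··░░┄─╬╬┄┄·
··██─░╬┄···
··╬░┄╬█┄···
··┄╬╬┄╬····

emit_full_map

···┄╬┄╬┄
·───┄░┄─
┄░╬╬╬──╬
╬┄╬╬┄┄┄─
┄┄╬─█┄┄░
┄┄┄▲┄┄╬┄
┄─╬┄╬┄──
░░┄─╬╬┄┄
██─░╬┄··
╬░┄╬█┄··
┄╬╬┄╬···
─╬┄╬┄···


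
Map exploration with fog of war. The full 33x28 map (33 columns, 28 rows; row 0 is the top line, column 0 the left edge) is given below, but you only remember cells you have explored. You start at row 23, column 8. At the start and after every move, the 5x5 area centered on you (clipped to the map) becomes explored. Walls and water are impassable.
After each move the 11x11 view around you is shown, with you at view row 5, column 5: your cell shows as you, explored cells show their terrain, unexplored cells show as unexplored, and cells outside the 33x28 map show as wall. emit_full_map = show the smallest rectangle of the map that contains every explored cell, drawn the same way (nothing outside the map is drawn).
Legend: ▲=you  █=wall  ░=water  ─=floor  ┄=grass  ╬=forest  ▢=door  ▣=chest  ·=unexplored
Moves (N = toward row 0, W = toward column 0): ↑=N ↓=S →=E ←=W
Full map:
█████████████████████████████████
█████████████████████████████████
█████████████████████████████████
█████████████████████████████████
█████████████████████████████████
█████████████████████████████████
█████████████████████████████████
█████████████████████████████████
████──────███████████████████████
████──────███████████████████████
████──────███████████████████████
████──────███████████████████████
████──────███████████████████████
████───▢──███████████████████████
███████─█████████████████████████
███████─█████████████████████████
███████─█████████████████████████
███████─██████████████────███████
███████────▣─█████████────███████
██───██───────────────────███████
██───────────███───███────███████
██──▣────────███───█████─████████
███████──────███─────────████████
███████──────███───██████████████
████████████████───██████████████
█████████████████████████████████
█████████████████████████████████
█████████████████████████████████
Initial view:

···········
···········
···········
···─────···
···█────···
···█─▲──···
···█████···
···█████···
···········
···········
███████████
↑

···········
···········
···········
···─────···
···─────···
···█─▲──···
···█────···
···█████···
···█████···
···········
···········

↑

···········
···········
···········
···█────···
···─────···
···──▲──···
···█────···
···█────···
···█████···
···█████···
···········

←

···········
···········
···········
···██────··
···──────··
···──▲───··
···██────··
···██────··
····█████··
····█████··
···········

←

···········
···········
···········
···─██────·
···───────·
···▣─▲────·
···███────·
···███────·
·····█████·
·····█████·
···········

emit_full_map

─██────
───────
▣─▲────
███────
███────
··█████
··█████

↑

···········
···········
···········
···███──···
···─██────·
···──▲────·
···▣──────·
···███────·
···███────·
·····█████·
·····█████·

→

···········
···········
···········
··███───···
··─██────··
··───▲───··
··▣──────··
··███────··
··███────··
····█████··
····█████··

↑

···········
···········
···········
···██─██···
··███───···
··─██▲───··
··───────··
··▣──────··
··███────··
··███────··
····█████··

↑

···········
···········
···········
···██─██···
···██─██···
··███▲──···
··─██────··
··───────··
··▣──────··
··███────··
··███────··

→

···········
···········
···········
··██─███···
··██─███···
·███─▲──···
·─██────···
·───────···
·▣──────···
·███────···
·███────···

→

···········
···········
···········
·██─████···
·██─████···
███──▲─▣···
─██─────···
────────···
▣──────····
███────····
███────····

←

···········
···········
···········
··██─████··
··██─████··
·███─▲──▣··
·─██─────··
·────────··
·▣──────···
·███────···
·███────···

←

···········
···········
···········
···██─████·
···██─████·
··███▲───▣·
··─██─────·
··────────·
··▣──────··
··███────··
··███────··

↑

···········
···········
···········
···██─██···
···██─████·
···██▲████·
··███────▣·
··─██─────·
··────────·
··▣──────··
··███────··

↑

···········
···········
···········
···██─██···
···██─██···
···██▲████·
···██─████·
··███────▣·
··─██─────·
··────────·
··▣──────··

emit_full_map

·██─██··
·██─██··
·██▲████
·██─████
███────▣
─██─────
────────
▣──────·
███────·
███────·
··█████·
··█████·

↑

···········
···········
···········
···──▢──···
···██─██···
···██▲██···
···██─████·
···██─████·
··███────▣·
··─██─────·
··────────·

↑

···········
···········
···········
···─────···
···──▢──···
···██▲██···
···██─██···
···██─████·
···██─████·
··███────▣·
··─██─────·

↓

···········
···········
···─────···
···──▢──···
···██─██···
···██▲██···
···██─████·
···██─████·
··███────▣·
··─██─────·
··────────·

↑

···········
···········
···········
···─────···
···──▢──···
···██▲██···
···██─██···
···██─████·
···██─████·
··███────▣·
··─██─────·

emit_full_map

·─────··
·──▢──··
·██▲██··
·██─██··
·██─████
·██─████
███────▣
─██─────
────────
▣──────·
███────·
███────·
··█████·
··█████·

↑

···········
···········
···········
···─────···
···─────···
···──▲──···
···██─██···
···██─██···
···██─████·
···██─████·
··███────▣·

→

···········
···········
···········
··─────█···
··─────█···
··──▢▲─█···
··██─███···
··██─███···
··██─████··
··██─████··
·███────▣··

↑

···········
···········
···········
···────█···
··─────█···
··───▲─█···
··──▢──█···
··██─███···
··██─███···
··██─████··
··██─████··

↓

···········
···········
···────█···
··─────█···
··─────█···
··──▢▲─█···
··██─███···
··██─███···
··██─████··
··██─████··
·███────▣··

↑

···········
···········
···········
···────█···
··─────█···
··───▲─█···
··──▢──█···
··██─███···
··██─███···
··██─████··
··██─████··

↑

···········
···········
···········
···────█···
···────█···
··───▲─█···
··─────█···
··──▢──█···
··██─███···
··██─███···
··██─████··

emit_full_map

··────█·
··────█·
·───▲─█·
·─────█·
·──▢──█·
·██─███·
·██─███·
·██─████
·██─████
███────▣
─██─────
────────
▣──────·
███────·
███────·
··█████·
··█████·


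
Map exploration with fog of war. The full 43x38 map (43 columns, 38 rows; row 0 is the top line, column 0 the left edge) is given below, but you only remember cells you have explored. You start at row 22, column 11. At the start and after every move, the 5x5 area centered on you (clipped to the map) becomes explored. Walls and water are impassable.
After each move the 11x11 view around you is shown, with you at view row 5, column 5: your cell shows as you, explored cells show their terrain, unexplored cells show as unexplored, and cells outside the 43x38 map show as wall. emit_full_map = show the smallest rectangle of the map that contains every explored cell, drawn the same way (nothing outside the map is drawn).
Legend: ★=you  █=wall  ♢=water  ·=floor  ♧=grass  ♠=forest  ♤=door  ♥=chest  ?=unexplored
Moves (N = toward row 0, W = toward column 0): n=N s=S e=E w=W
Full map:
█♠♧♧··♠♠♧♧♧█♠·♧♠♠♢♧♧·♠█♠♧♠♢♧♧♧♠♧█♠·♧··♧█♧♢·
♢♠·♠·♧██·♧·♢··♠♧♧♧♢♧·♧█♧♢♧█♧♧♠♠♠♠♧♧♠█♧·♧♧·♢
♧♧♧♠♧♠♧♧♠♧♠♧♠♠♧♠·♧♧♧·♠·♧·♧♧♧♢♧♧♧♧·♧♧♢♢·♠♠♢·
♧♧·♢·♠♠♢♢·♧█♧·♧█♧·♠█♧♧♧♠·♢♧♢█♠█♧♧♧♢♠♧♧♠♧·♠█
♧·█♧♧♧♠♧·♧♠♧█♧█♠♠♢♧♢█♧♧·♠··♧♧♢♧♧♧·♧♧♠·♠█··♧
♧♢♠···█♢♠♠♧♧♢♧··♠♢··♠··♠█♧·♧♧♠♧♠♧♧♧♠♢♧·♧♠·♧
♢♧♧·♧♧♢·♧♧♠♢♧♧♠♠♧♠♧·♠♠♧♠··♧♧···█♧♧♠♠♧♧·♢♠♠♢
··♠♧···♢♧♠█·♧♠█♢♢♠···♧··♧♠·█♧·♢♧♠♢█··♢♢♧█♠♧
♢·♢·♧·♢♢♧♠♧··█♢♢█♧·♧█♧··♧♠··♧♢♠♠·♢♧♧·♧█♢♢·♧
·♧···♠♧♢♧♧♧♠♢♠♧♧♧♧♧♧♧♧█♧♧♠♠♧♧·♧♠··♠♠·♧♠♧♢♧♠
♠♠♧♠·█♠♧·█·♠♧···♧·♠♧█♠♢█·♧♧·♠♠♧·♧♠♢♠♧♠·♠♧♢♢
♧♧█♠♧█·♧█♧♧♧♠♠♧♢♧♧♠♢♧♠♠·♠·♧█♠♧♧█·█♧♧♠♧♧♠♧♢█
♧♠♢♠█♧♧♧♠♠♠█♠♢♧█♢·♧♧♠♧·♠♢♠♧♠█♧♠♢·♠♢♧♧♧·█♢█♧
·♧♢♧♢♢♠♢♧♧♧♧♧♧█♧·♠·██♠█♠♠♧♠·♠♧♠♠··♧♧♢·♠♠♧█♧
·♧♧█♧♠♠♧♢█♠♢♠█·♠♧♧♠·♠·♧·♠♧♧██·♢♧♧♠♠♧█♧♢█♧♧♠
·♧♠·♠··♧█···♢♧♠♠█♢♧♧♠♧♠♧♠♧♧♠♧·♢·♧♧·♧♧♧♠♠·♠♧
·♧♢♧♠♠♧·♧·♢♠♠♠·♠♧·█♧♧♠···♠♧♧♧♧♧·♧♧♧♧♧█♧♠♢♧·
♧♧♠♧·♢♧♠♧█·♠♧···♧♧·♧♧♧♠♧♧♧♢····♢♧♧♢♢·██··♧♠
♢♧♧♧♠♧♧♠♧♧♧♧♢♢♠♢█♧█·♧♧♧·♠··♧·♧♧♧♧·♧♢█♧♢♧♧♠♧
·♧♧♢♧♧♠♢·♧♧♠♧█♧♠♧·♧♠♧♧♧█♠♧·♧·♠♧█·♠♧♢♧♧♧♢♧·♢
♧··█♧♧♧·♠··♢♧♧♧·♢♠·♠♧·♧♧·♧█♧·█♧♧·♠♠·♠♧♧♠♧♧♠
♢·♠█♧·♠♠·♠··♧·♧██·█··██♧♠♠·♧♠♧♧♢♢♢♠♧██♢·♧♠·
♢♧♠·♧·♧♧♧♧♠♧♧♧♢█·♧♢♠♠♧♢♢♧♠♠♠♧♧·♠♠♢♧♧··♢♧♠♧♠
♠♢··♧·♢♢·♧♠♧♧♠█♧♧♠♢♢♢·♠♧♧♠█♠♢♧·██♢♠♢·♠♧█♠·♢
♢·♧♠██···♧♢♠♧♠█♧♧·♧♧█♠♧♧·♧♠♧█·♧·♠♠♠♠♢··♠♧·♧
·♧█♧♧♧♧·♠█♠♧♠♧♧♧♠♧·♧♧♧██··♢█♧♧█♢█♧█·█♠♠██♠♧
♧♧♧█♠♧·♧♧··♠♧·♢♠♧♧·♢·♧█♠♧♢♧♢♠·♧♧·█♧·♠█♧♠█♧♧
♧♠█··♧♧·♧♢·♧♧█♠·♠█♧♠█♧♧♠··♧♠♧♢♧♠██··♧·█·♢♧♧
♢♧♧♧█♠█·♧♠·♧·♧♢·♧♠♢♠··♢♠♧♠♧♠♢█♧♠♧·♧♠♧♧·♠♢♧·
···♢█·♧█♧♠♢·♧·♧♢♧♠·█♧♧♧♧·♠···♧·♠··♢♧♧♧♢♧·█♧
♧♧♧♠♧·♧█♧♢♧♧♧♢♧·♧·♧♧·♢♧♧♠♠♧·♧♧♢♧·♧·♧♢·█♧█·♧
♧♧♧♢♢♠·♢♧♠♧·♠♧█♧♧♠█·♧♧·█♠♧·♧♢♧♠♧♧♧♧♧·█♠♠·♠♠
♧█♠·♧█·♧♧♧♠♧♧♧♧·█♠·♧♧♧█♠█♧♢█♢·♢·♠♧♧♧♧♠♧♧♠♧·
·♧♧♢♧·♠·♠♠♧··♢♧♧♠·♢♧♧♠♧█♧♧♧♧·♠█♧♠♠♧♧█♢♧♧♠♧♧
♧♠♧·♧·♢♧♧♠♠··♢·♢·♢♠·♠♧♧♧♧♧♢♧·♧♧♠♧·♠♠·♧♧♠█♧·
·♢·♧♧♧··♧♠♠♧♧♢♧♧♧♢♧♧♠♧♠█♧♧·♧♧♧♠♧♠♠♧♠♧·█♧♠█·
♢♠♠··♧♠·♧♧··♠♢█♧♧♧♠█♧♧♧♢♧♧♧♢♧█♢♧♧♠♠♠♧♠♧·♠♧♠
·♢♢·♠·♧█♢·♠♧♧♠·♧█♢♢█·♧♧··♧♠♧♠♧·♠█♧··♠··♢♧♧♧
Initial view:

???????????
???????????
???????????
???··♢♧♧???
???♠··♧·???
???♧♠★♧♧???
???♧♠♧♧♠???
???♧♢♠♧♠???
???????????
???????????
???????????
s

???????????
???????????
???··♢♧♧???
???♠··♧·???
???♧♠♧♧♧???
???♧♠★♧♠???
???♧♢♠♧♠???
???█♠♧♠♧???
???????????
???????????
???????????

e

???????????
???????????
??··♢♧♧????
??♠··♧·♧???
??♧♠♧♧♧♢???
??♧♠♧★♠█???
??♧♢♠♧♠█???
??█♠♧♠♧♧???
???????????
???????????
???????????

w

???????????
???????????
???··♢♧♧???
???♠··♧·♧??
???♧♠♧♧♧♢??
???♧♠★♧♠█??
???♧♢♠♧♠█??
???█♠♧♠♧♧??
???????????
???????????
???????????

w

???????????
???????????
????··♢♧♧??
???·♠··♧·♧?
???♧♧♠♧♧♧♢?
???·♧★♧♧♠█?
???·♧♢♠♧♠█?
???♠█♠♧♠♧♧?
???????????
???????????
???????????

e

???????????
???????????
???··♢♧♧???
??·♠··♧·♧??
??♧♧♠♧♧♧♢??
??·♧♠★♧♠█??
??·♧♢♠♧♠█??
??♠█♠♧♠♧♧??
???????????
???????????
???????????

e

???????????
???????????
??··♢♧♧????
?·♠··♧·♧???
?♧♧♠♧♧♧♢???
?·♧♠♧★♠█???
?·♧♢♠♧♠█???
?♠█♠♧♠♧♧???
???????????
???????????
???????????

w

???????????
???????????
???··♢♧♧???
??·♠··♧·♧??
??♧♧♠♧♧♧♢??
??·♧♠★♧♠█??
??·♧♢♠♧♠█??
??♠█♠♧♠♧♧??
???????????
???????????
???????????

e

???????????
???????????
??··♢♧♧????
?·♠··♧·♧???
?♧♧♠♧♧♧♢???
?·♧♠♧★♠█???
?·♧♢♠♧♠█???
?♠█♠♧♠♧♧???
???????????
???????????
???????????

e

???????????
???????????
?··♢♧♧?????
·♠··♧·♧█???
♧♧♠♧♧♧♢█???
·♧♠♧♧★█♧???
·♧♢♠♧♠█♧???
♠█♠♧♠♧♧♧???
???????????
???????????
???????????

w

???????????
???????????
??··♢♧♧????
?·♠··♧·♧█??
?♧♧♠♧♧♧♢█??
?·♧♠♧★♠█♧??
?·♧♢♠♧♠█♧??
?♠█♠♧♠♧♧♧??
???????????
???????????
???????????

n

???????????
???????????
???????????
??··♢♧♧♧???
?·♠··♧·♧█??
?♧♧♠♧★♧♢█??
?·♧♠♧♧♠█♧??
?·♧♢♠♧♠█♧??
?♠█♠♧♠♧♧♧??
???????????
???????????

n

???????????
???????????
???????????
???♧♠♧█♧???
??··♢♧♧♧???
?·♠··★·♧█??
?♧♧♠♧♧♧♢█??
?·♧♠♧♧♠█♧??
?·♧♢♠♧♠█♧??
?♠█♠♧♠♧♧♧??
???????????

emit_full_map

??♧♠♧█♧?
?··♢♧♧♧?
·♠··★·♧█
♧♧♠♧♧♧♢█
·♧♠♧♧♠█♧
·♧♢♠♧♠█♧
♠█♠♧♠♧♧♧

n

???????????
???????????
???????????
???♧♧♢♢♠???
???♧♠♧█♧???
??··♢★♧♧???
?·♠··♧·♧█??
?♧♧♠♧♧♧♢█??
?·♧♠♧♧♠█♧??
?·♧♢♠♧♠█♧??
?♠█♠♧♠♧♧♧??

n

???????????
???????????
???????????
???·♠♧··???
???♧♧♢♢♠???
???♧♠★█♧???
??··♢♧♧♧???
?·♠··♧·♧█??
?♧♧♠♧♧♧♢█??
?·♧♠♧♧♠█♧??
?·♧♢♠♧♠█♧??

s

???????????
???????????
???·♠♧··???
???♧♧♢♢♠???
???♧♠♧█♧???
??··♢★♧♧???
?·♠··♧·♧█??
?♧♧♠♧♧♧♢█??
?·♧♠♧♧♠█♧??
?·♧♢♠♧♠█♧??
?♠█♠♧♠♧♧♧??

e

???????????
???????????
??·♠♧··????
??♧♧♢♢♠♢???
??♧♠♧█♧♠???
?··♢♧★♧·???
·♠··♧·♧█???
♧♧♠♧♧♧♢█???
·♧♠♧♧♠█♧???
·♧♢♠♧♠█♧???
♠█♠♧♠♧♧♧???

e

???????????
???????????
?·♠♧··?????
?♧♧♢♢♠♢█???
?♧♠♧█♧♠♧???
··♢♧♧★·♢???
♠··♧·♧██???
♧♠♧♧♧♢█·???
♧♠♧♧♠█♧????
♧♢♠♧♠█♧????
█♠♧♠♧♧♧????

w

???????????
???????????
??·♠♧··????
??♧♧♢♢♠♢█??
??♧♠♧█♧♠♧??
?··♢♧★♧·♢??
·♠··♧·♧██??
♧♧♠♧♧♧♢█·??
·♧♠♧♧♠█♧???
·♧♢♠♧♠█♧???
♠█♠♧♠♧♧♧???

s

???????????
??·♠♧··????
??♧♧♢♢♠♢█??
??♧♠♧█♧♠♧??
?··♢♧♧♧·♢??
·♠··♧★♧██??
♧♧♠♧♧♧♢█·??
·♧♠♧♧♠█♧???
·♧♢♠♧♠█♧???
♠█♠♧♠♧♧♧???
???????????

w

???????????
???·♠♧··???
???♧♧♢♢♠♢█?
???♧♠♧█♧♠♧?
??··♢♧♧♧·♢?
?·♠··★·♧██?
?♧♧♠♧♧♧♢█·?
?·♧♠♧♧♠█♧??
?·♧♢♠♧♠█♧??
?♠█♠♧♠♧♧♧??
???????????

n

???????????
???????????
???·♠♧··???
???♧♧♢♢♠♢█?
???♧♠♧█♧♠♧?
??··♢★♧♧·♢?
?·♠··♧·♧██?
?♧♧♠♧♧♧♢█·?
?·♧♠♧♧♠█♧??
?·♧♢♠♧♠█♧??
?♠█♠♧♠♧♧♧??

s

???????????
???·♠♧··???
???♧♧♢♢♠♢█?
???♧♠♧█♧♠♧?
??··♢♧♧♧·♢?
?·♠··★·♧██?
?♧♧♠♧♧♧♢█·?
?·♧♠♧♧♠█♧??
?·♧♢♠♧♠█♧??
?♠█♠♧♠♧♧♧??
???????????

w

???????????
????·♠♧··??
????♧♧♢♢♠♢█
???♧♧♠♧█♧♠♧
???··♢♧♧♧·♢
??·♠·★♧·♧██
??♧♧♠♧♧♧♢█·
??·♧♠♧♧♠█♧?
??·♧♢♠♧♠█♧?
??♠█♠♧♠♧♧♧?
???????????

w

???????????
?????·♠♧··?
?????♧♧♢♢♠♢
???·♧♧♠♧█♧♠
???♠··♢♧♧♧·
???·♠★·♧·♧█
???♧♧♠♧♧♧♢█
???·♧♠♧♧♠█♧
???·♧♢♠♧♠█♧
???♠█♠♧♠♧♧♧
???????????

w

???????????
??????·♠♧··
??????♧♧♢♢♠
???♢·♧♧♠♧█♧
???·♠··♢♧♧♧
???♠·★··♧·♧
???♧♧♧♠♧♧♧♢
???♢·♧♠♧♧♠█
????·♧♢♠♧♠█
????♠█♠♧♠♧♧
???????????

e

???????????
?????·♠♧··?
?????♧♧♢♢♠♢
??♢·♧♧♠♧█♧♠
??·♠··♢♧♧♧·
??♠·♠★·♧·♧█
??♧♧♧♠♧♧♧♢█
??♢·♧♠♧♧♠█♧
???·♧♢♠♧♠█♧
???♠█♠♧♠♧♧♧
???????????

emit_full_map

???·♠♧··??
???♧♧♢♢♠♢█
♢·♧♧♠♧█♧♠♧
·♠··♢♧♧♧·♢
♠·♠★·♧·♧██
♧♧♧♠♧♧♧♢█·
♢·♧♠♧♧♠█♧?
?·♧♢♠♧♠█♧?
?♠█♠♧♠♧♧♧?
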